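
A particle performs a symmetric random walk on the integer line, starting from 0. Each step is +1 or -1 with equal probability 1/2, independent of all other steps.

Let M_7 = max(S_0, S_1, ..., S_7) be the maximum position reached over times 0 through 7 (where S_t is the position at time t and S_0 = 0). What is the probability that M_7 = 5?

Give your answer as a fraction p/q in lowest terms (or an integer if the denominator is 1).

Answer: 7/128

Derivation:
Let M_7 = max(S_0,...,S_7). Use the reflection principle: for j ≥ 1, #{paths with M_7 ≥ j} = #{S_7 ≥ j} + #{S_7 ≥ j+1}.
By reflection, #{M_7 ≥ 5} = #{S_7 ≥ 5} + #{S_7 ≥ 6} = 8 + 1 = 9.
#{M_7 ≥ 6} = #{S_7 ≥ 6} + #{S_7 ≥ 7} = 1 + 1 = 2.
#{M_7 = 5} = 9 - 2 = 7.
P(M_7 = 5) = 7/128 = 7/128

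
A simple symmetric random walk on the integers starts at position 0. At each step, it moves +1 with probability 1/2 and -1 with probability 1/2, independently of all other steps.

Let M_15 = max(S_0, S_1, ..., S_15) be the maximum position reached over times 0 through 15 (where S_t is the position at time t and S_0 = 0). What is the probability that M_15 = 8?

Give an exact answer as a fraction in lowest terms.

Let M_15 = max(S_0,...,S_15). Use the reflection principle: for j ≥ 1, #{paths with M_15 ≥ j} = #{S_15 ≥ j} + #{S_15 ≥ j+1}.
By reflection, #{M_15 ≥ 8} = #{S_15 ≥ 8} + #{S_15 ≥ 9} = 576 + 576 = 1152.
#{M_15 ≥ 9} = #{S_15 ≥ 9} + #{S_15 ≥ 10} = 576 + 121 = 697.
#{M_15 = 8} = 1152 - 697 = 455.
P(M_15 = 8) = 455/32768 = 455/32768

Answer: 455/32768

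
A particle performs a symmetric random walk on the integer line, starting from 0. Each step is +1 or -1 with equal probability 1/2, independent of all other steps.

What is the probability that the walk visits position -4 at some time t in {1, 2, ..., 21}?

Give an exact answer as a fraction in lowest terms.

Count via complement. Let g(t,s) = #length-t paths at position s with S_1..S_t all ≠ -4.
g(t,s) = g(t-1,s-1) + g(t-1,s+1) for s ≠ -4; g(t,-4) = 0.
t=0: g(0,0)=1
t=1: g(1,-1)=1 g(1,1)=1
t=2: g(2,-2)=1 g(2,0)=2 g(2,2)=1
t=3: g(3,-3)=1 g(3,-1)=3 g(3,1)=3 g(3,3)=1
t=4: g(4,-2)=4 g(4,0)=6 g(4,2)=4 g(4,4)=1
t=5: g(5,-3)=4 g(5,-1)=10 g(5,1)=10 g(5,3)=5 g(5,5)=1
t=6: g(6,-2)=14 g(6,0)=20 g(6,2)=15 g(6,4)=6 g(6,6)=1
t=7: g(7,-3)=14 g(7,-1)=34 g(7,1)=35 g(7,3)=21 g(7,5)=7 g(7,7)=1
t=8: g(8,-2)=48 g(8,0)=69 g(8,2)=56 g(8,4)=28 g(8,6)=8 g(8,8)=1
t=9: g(9,-3)=48 g(9,-1)=117 g(9,1)=125 g(9,3)=84 g(9,5)=36 g(9,7)=9 g(9,9)=1
t=10: g(10,-2)=165 g(10,0)=242 g(10,2)=209 g(10,4)=120 g(10,6)=45 g(10,8)=10 g(10,10)=1
t=11: g(11,-3)=165 g(11,-1)=407 g(11,1)=451 g(11,3)=329 g(11,5)=165 g(11,7)=55 g(11,9)=11 g(11,11)=1
t=12: g(12,-2)=572 g(12,0)=858 g(12,2)=780 g(12,4)=494 g(12,6)=220 g(12,8)=66 g(12,10)=12 g(12,12)=1
t=13: g(13,-3)=572 g(13,-1)=1430 g(13,1)=1638 g(13,3)=1274 g(13,5)=714 g(13,7)=286 g(13,9)=78 g(13,11)=13 g(13,13)=1
t=14: g(14,-2)=2002 g(14,0)=3068 g(14,2)=2912 g(14,4)=1988 g(14,6)=1000 g(14,8)=364 g(14,10)=91 g(14,12)=14 g(14,14)=1
t=15: g(15,-3)=2002 g(15,-1)=5070 g(15,1)=5980 g(15,3)=4900 g(15,5)=2988 g(15,7)=1364 g(15,9)=455 g(15,11)=105 g(15,13)=15 g(15,15)=1
t=16: g(16,-2)=7072 g(16,0)=11050 g(16,2)=10880 g(16,4)=7888 g(16,6)=4352 g(16,8)=1819 g(16,10)=560 g(16,12)=120 g(16,14)=16 g(16,16)=1
t=17: g(17,-3)=7072 g(17,-1)=18122 g(17,1)=21930 g(17,3)=18768 g(17,5)=12240 g(17,7)=6171 g(17,9)=2379 g(17,11)=680 g(17,13)=136 g(17,15)=17 g(17,17)=1
t=18: g(18,-2)=25194 g(18,0)=40052 g(18,2)=40698 g(18,4)=31008 g(18,6)=18411 g(18,8)=8550 g(18,10)=3059 g(18,12)=816 g(18,14)=153 g(18,16)=18 g(18,18)=1
t=19: g(19,-3)=25194 g(19,-1)=65246 g(19,1)=80750 g(19,3)=71706 g(19,5)=49419 g(19,7)=26961 g(19,9)=11609 g(19,11)=3875 g(19,13)=969 g(19,15)=171 g(19,17)=19 g(19,19)=1
t=20: g(20,-2)=90440 g(20,0)=145996 g(20,2)=152456 g(20,4)=121125 g(20,6)=76380 g(20,8)=38570 g(20,10)=15484 g(20,12)=4844 g(20,14)=1140 g(20,16)=190 g(20,18)=20 g(20,20)=1
t=21: g(21,-3)=90440 g(21,-1)=236436 g(21,1)=298452 g(21,3)=273581 g(21,5)=197505 g(21,7)=114950 g(21,9)=54054 g(21,11)=20328 g(21,13)=5984 g(21,15)=1330 g(21,17)=210 g(21,19)=21 g(21,21)=1
Paths never hitting -4: Σ_s g(21,s) = 1293292
Paths hitting -4: 2^21 - 1293292 = 803860
P = 803860/2097152 = 200965/524288

Answer: 200965/524288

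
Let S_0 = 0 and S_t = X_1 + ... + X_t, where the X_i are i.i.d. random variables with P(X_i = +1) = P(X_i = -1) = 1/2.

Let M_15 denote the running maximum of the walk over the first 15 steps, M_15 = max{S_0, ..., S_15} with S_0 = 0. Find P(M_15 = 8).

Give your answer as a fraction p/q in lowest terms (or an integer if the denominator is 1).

Let M_15 = max(S_0,...,S_15). Use the reflection principle: for j ≥ 1, #{paths with M_15 ≥ j} = #{S_15 ≥ j} + #{S_15 ≥ j+1}.
By reflection, #{M_15 ≥ 8} = #{S_15 ≥ 8} + #{S_15 ≥ 9} = 576 + 576 = 1152.
#{M_15 ≥ 9} = #{S_15 ≥ 9} + #{S_15 ≥ 10} = 576 + 121 = 697.
#{M_15 = 8} = 1152 - 697 = 455.
P(M_15 = 8) = 455/32768 = 455/32768

Answer: 455/32768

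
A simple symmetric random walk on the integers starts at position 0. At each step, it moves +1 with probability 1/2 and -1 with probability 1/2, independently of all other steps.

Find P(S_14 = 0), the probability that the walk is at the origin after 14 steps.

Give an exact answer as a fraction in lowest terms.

To return to 0 after 14 steps: need exactly 7 steps of +1 and 7 of -1.
Favorable paths: C(14,7) = 3432
Total paths: 2^14 = 16384
P = 3432/16384 = 429/2048

Answer: 429/2048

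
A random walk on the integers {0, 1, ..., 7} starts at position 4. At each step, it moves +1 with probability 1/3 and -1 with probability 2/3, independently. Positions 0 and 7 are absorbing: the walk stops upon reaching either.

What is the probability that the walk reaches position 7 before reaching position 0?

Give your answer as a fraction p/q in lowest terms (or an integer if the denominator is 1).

Answer: 15/127

Derivation:
Biased walk: p = 1/3, q = 2/3, r = q/p = 2
Gambler's ruin: P(hit 7 before 0 | start at 4) = (1 - r^a)/(1 - r^N)
r^4 = 16; r^7 = 128
P = (1 - 16) / (1 - 128) = -15 / -127 = 15/127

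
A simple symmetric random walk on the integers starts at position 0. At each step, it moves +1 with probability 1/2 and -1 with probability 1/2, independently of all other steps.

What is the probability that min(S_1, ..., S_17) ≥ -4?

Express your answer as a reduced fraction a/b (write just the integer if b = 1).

Answer: 24973/32768

Derivation:
Let f(t,s) = #length-t paths at position s with S_1..S_t all ≥ -4.
f(t,s) = f(t-1,s-1) + f(t-1,s+1) for s ≥ -4; f(t,s) = 0 for s < -4.
t=0: f(0,0)=1
t=1: f(1,-1)=1 f(1,1)=1
t=2: f(2,-2)=1 f(2,0)=2 f(2,2)=1
t=3: f(3,-3)=1 f(3,-1)=3 f(3,1)=3 f(3,3)=1
t=4: f(4,-4)=1 f(4,-2)=4 f(4,0)=6 f(4,2)=4 f(4,4)=1
t=5: f(5,-3)=5 f(5,-1)=10 f(5,1)=10 f(5,3)=5 f(5,5)=1
t=6: f(6,-4)=5 f(6,-2)=15 f(6,0)=20 f(6,2)=15 f(6,4)=6 f(6,6)=1
t=7: f(7,-3)=20 f(7,-1)=35 f(7,1)=35 f(7,3)=21 f(7,5)=7 f(7,7)=1
t=8: f(8,-4)=20 f(8,-2)=55 f(8,0)=70 f(8,2)=56 f(8,4)=28 f(8,6)=8 f(8,8)=1
t=9: f(9,-3)=75 f(9,-1)=125 f(9,1)=126 f(9,3)=84 f(9,5)=36 f(9,7)=9 f(9,9)=1
t=10: f(10,-4)=75 f(10,-2)=200 f(10,0)=251 f(10,2)=210 f(10,4)=120 f(10,6)=45 f(10,8)=10 f(10,10)=1
t=11: f(11,-3)=275 f(11,-1)=451 f(11,1)=461 f(11,3)=330 f(11,5)=165 f(11,7)=55 f(11,9)=11 f(11,11)=1
t=12: f(12,-4)=275 f(12,-2)=726 f(12,0)=912 f(12,2)=791 f(12,4)=495 f(12,6)=220 f(12,8)=66 f(12,10)=12 f(12,12)=1
t=13: f(13,-3)=1001 f(13,-1)=1638 f(13,1)=1703 f(13,3)=1286 f(13,5)=715 f(13,7)=286 f(13,9)=78 f(13,11)=13 f(13,13)=1
t=14: f(14,-4)=1001 f(14,-2)=2639 f(14,0)=3341 f(14,2)=2989 f(14,4)=2001 f(14,6)=1001 f(14,8)=364 f(14,10)=91 f(14,12)=14 f(14,14)=1
t=15: f(15,-3)=3640 f(15,-1)=5980 f(15,1)=6330 f(15,3)=4990 f(15,5)=3002 f(15,7)=1365 f(15,9)=455 f(15,11)=105 f(15,13)=15 f(15,15)=1
t=16: f(16,-4)=3640 f(16,-2)=9620 f(16,0)=12310 f(16,2)=11320 f(16,4)=7992 f(16,6)=4367 f(16,8)=1820 f(16,10)=560 f(16,12)=120 f(16,14)=16 f(16,16)=1
t=17: f(17,-3)=13260 f(17,-1)=21930 f(17,1)=23630 f(17,3)=19312 f(17,5)=12359 f(17,7)=6187 f(17,9)=2380 f(17,11)=680 f(17,13)=136 f(17,15)=17 f(17,17)=1
Σ_s f(17,s) = 99892
P = 99892/131072 = 24973/32768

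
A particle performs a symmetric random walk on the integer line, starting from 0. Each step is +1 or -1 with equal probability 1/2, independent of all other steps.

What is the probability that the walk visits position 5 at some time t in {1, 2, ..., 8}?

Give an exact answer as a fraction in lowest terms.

Answer: 9/128

Derivation:
Count via complement. Let g(t,s) = #length-t paths at position s with S_1..S_t all ≠ 5.
g(t,s) = g(t-1,s-1) + g(t-1,s+1) for s ≠ 5; g(t,5) = 0.
t=0: g(0,0)=1
t=1: g(1,-1)=1 g(1,1)=1
t=2: g(2,-2)=1 g(2,0)=2 g(2,2)=1
t=3: g(3,-3)=1 g(3,-1)=3 g(3,1)=3 g(3,3)=1
t=4: g(4,-4)=1 g(4,-2)=4 g(4,0)=6 g(4,2)=4 g(4,4)=1
t=5: g(5,-5)=1 g(5,-3)=5 g(5,-1)=10 g(5,1)=10 g(5,3)=5
t=6: g(6,-6)=1 g(6,-4)=6 g(6,-2)=15 g(6,0)=20 g(6,2)=15 g(6,4)=5
t=7: g(7,-7)=1 g(7,-5)=7 g(7,-3)=21 g(7,-1)=35 g(7,1)=35 g(7,3)=20
t=8: g(8,-8)=1 g(8,-6)=8 g(8,-4)=28 g(8,-2)=56 g(8,0)=70 g(8,2)=55 g(8,4)=20
Paths never hitting 5: Σ_s g(8,s) = 238
Paths hitting 5: 2^8 - 238 = 18
P = 18/256 = 9/128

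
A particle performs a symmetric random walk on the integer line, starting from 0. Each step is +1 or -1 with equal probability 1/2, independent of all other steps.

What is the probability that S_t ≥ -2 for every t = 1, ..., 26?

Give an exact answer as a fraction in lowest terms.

Let f(t,s) = #length-t paths at position s with S_1..S_t all ≥ -2.
f(t,s) = f(t-1,s-1) + f(t-1,s+1) for s ≥ -2; f(t,s) = 0 for s < -2.
t=0: f(0,0)=1
t=1: f(1,-1)=1 f(1,1)=1
t=2: f(2,-2)=1 f(2,0)=2 f(2,2)=1
t=3: f(3,-1)=3 f(3,1)=3 f(3,3)=1
t=4: f(4,-2)=3 f(4,0)=6 f(4,2)=4 f(4,4)=1
t=5: f(5,-1)=9 f(5,1)=10 f(5,3)=5 f(5,5)=1
t=6: f(6,-2)=9 f(6,0)=19 f(6,2)=15 f(6,4)=6 f(6,6)=1
t=7: f(7,-1)=28 f(7,1)=34 f(7,3)=21 f(7,5)=7 f(7,7)=1
t=8: f(8,-2)=28 f(8,0)=62 f(8,2)=55 f(8,4)=28 f(8,6)=8 f(8,8)=1
t=9: f(9,-1)=90 f(9,1)=117 f(9,3)=83 f(9,5)=36 f(9,7)=9 f(9,9)=1
t=10: f(10,-2)=90 f(10,0)=207 f(10,2)=200 f(10,4)=119 f(10,6)=45 f(10,8)=10 f(10,10)=1
t=11: f(11,-1)=297 f(11,1)=407 f(11,3)=319 f(11,5)=164 f(11,7)=55 f(11,9)=11 f(11,11)=1
t=12: f(12,-2)=297 f(12,0)=704 f(12,2)=726 f(12,4)=483 f(12,6)=219 f(12,8)=66 f(12,10)=12 f(12,12)=1
t=13: f(13,-1)=1001 f(13,1)=1430 f(13,3)=1209 f(13,5)=702 f(13,7)=285 f(13,9)=78 f(13,11)=13 f(13,13)=1
t=14: f(14,-2)=1001 f(14,0)=2431 f(14,2)=2639 f(14,4)=1911 f(14,6)=987 f(14,8)=363 f(14,10)=91 f(14,12)=14 f(14,14)=1
t=15: f(15,-1)=3432 f(15,1)=5070 f(15,3)=4550 f(15,5)=2898 f(15,7)=1350 f(15,9)=454 f(15,11)=105 f(15,13)=15 f(15,15)=1
t=16: f(16,-2)=3432 f(16,0)=8502 f(16,2)=9620 f(16,4)=7448 f(16,6)=4248 f(16,8)=1804 f(16,10)=559 f(16,12)=120 f(16,14)=16 f(16,16)=1
t=17: f(17,-1)=11934 f(17,1)=18122 f(17,3)=17068 f(17,5)=11696 f(17,7)=6052 f(17,9)=2363 f(17,11)=679 f(17,13)=136 f(17,15)=17 f(17,17)=1
t=18: f(18,-2)=11934 f(18,0)=30056 f(18,2)=35190 f(18,4)=28764 f(18,6)=17748 f(18,8)=8415 f(18,10)=3042 f(18,12)=815 f(18,14)=153 f(18,16)=18 f(18,18)=1
t=19: f(19,-1)=41990 f(19,1)=65246 f(19,3)=63954 f(19,5)=46512 f(19,7)=26163 f(19,9)=11457 f(19,11)=3857 f(19,13)=968 f(19,15)=171 f(19,17)=19 f(19,19)=1
t=20: f(20,-2)=41990 f(20,0)=107236 f(20,2)=129200 f(20,4)=110466 f(20,6)=72675 f(20,8)=37620 f(20,10)=15314 f(20,12)=4825 f(20,14)=1139 f(20,16)=190 f(20,18)=20 f(20,20)=1
t=21: f(21,-1)=149226 f(21,1)=236436 f(21,3)=239666 f(21,5)=183141 f(21,7)=110295 f(21,9)=52934 f(21,11)=20139 f(21,13)=5964 f(21,15)=1329 f(21,17)=210 f(21,19)=21 f(21,21)=1
t=22: f(22,-2)=149226 f(22,0)=385662 f(22,2)=476102 f(22,4)=422807 f(22,6)=293436 f(22,8)=163229 f(22,10)=73073 f(22,12)=26103 f(22,14)=7293 f(22,16)=1539 f(22,18)=231 f(22,20)=22 f(22,22)=1
t=23: f(23,-1)=534888 f(23,1)=861764 f(23,3)=898909 f(23,5)=716243 f(23,7)=456665 f(23,9)=236302 f(23,11)=99176 f(23,13)=33396 f(23,15)=8832 f(23,17)=1770 f(23,19)=253 f(23,21)=23 f(23,23)=1
t=24: f(24,-2)=534888 f(24,0)=1396652 f(24,2)=1760673 f(24,4)=1615152 f(24,6)=1172908 f(24,8)=692967 f(24,10)=335478 f(24,12)=132572 f(24,14)=42228 f(24,16)=10602 f(24,18)=2023 f(24,20)=276 f(24,22)=24 f(24,24)=1
t=25: f(25,-1)=1931540 f(25,1)=3157325 f(25,3)=3375825 f(25,5)=2788060 f(25,7)=1865875 f(25,9)=1028445 f(25,11)=468050 f(25,13)=174800 f(25,15)=52830 f(25,17)=12625 f(25,19)=2299 f(25,21)=300 f(25,23)=25 f(25,25)=1
t=26: f(26,-2)=1931540 f(26,0)=5088865 f(26,2)=6533150 f(26,4)=6163885 f(26,6)=4653935 f(26,8)=2894320 f(26,10)=1496495 f(26,12)=642850 f(26,14)=227630 f(26,16)=65455 f(26,18)=14924 f(26,20)=2599 f(26,22)=325 f(26,24)=26 f(26,26)=1
Σ_s f(26,s) = 29716000
P = 29716000/67108864 = 928625/2097152

Answer: 928625/2097152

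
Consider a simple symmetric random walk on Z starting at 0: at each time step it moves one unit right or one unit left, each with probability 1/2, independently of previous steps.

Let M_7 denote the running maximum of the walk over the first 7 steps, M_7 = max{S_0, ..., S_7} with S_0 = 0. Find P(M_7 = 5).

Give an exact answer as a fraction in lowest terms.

Answer: 7/128

Derivation:
Let M_7 = max(S_0,...,S_7). Use the reflection principle: for j ≥ 1, #{paths with M_7 ≥ j} = #{S_7 ≥ j} + #{S_7 ≥ j+1}.
By reflection, #{M_7 ≥ 5} = #{S_7 ≥ 5} + #{S_7 ≥ 6} = 8 + 1 = 9.
#{M_7 ≥ 6} = #{S_7 ≥ 6} + #{S_7 ≥ 7} = 1 + 1 = 2.
#{M_7 = 5} = 9 - 2 = 7.
P(M_7 = 5) = 7/128 = 7/128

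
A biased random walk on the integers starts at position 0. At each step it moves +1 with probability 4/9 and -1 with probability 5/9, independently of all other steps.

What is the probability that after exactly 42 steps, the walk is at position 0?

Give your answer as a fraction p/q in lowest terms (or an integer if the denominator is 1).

To be at 0 after 42 steps: need exactly 21 steps of +1 and 21 of -1.
Number of such sequences: C(42,21) = 538257874440
Each has probability (4/9)^21 · (5/9)^21 = 2097152000000000000000000000/11972515182562019788602740026717047105681
P = 538257874440 · 2097152000000000000000000000/11972515182562019788602740026717047105681 = 376269525965864960000000000000000000000/3990838394187339929534246675572349035227

Answer: 376269525965864960000000000000000000000/3990838394187339929534246675572349035227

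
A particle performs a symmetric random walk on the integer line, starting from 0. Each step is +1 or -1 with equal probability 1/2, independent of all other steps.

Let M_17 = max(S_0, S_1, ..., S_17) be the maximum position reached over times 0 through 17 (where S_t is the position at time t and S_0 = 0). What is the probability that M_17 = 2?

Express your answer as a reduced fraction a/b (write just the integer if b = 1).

Let M_17 = max(S_0,...,S_17). Use the reflection principle: for j ≥ 1, #{paths with M_17 ≥ j} = #{S_17 ≥ j} + #{S_17 ≥ j+1}.
By reflection, #{M_17 ≥ 2} = #{S_17 ≥ 2} + #{S_17 ≥ 3} = 41226 + 41226 = 82452.
#{M_17 ≥ 3} = #{S_17 ≥ 3} + #{S_17 ≥ 4} = 41226 + 21778 = 63004.
#{M_17 = 2} = 82452 - 63004 = 19448.
P(M_17 = 2) = 19448/131072 = 2431/16384

Answer: 2431/16384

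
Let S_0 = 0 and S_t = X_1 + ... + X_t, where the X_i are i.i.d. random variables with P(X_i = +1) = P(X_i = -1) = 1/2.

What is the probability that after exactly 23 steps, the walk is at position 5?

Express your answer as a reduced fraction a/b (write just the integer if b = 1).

Answer: 408595/4194304

Derivation:
To reach position 5 after 23 steps: need 14 steps of +1 and 9 of -1.
Favorable paths: C(23,14) = 817190
Total paths: 2^23 = 8388608
P = 817190/8388608 = 408595/4194304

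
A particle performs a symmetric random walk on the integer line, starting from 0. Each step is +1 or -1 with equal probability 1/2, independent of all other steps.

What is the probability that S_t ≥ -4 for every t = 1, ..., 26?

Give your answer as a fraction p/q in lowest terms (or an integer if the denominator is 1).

Let f(t,s) = #length-t paths at position s with S_1..S_t all ≥ -4.
f(t,s) = f(t-1,s-1) + f(t-1,s+1) for s ≥ -4; f(t,s) = 0 for s < -4.
t=0: f(0,0)=1
t=1: f(1,-1)=1 f(1,1)=1
t=2: f(2,-2)=1 f(2,0)=2 f(2,2)=1
t=3: f(3,-3)=1 f(3,-1)=3 f(3,1)=3 f(3,3)=1
t=4: f(4,-4)=1 f(4,-2)=4 f(4,0)=6 f(4,2)=4 f(4,4)=1
t=5: f(5,-3)=5 f(5,-1)=10 f(5,1)=10 f(5,3)=5 f(5,5)=1
t=6: f(6,-4)=5 f(6,-2)=15 f(6,0)=20 f(6,2)=15 f(6,4)=6 f(6,6)=1
t=7: f(7,-3)=20 f(7,-1)=35 f(7,1)=35 f(7,3)=21 f(7,5)=7 f(7,7)=1
t=8: f(8,-4)=20 f(8,-2)=55 f(8,0)=70 f(8,2)=56 f(8,4)=28 f(8,6)=8 f(8,8)=1
t=9: f(9,-3)=75 f(9,-1)=125 f(9,1)=126 f(9,3)=84 f(9,5)=36 f(9,7)=9 f(9,9)=1
t=10: f(10,-4)=75 f(10,-2)=200 f(10,0)=251 f(10,2)=210 f(10,4)=120 f(10,6)=45 f(10,8)=10 f(10,10)=1
t=11: f(11,-3)=275 f(11,-1)=451 f(11,1)=461 f(11,3)=330 f(11,5)=165 f(11,7)=55 f(11,9)=11 f(11,11)=1
t=12: f(12,-4)=275 f(12,-2)=726 f(12,0)=912 f(12,2)=791 f(12,4)=495 f(12,6)=220 f(12,8)=66 f(12,10)=12 f(12,12)=1
t=13: f(13,-3)=1001 f(13,-1)=1638 f(13,1)=1703 f(13,3)=1286 f(13,5)=715 f(13,7)=286 f(13,9)=78 f(13,11)=13 f(13,13)=1
t=14: f(14,-4)=1001 f(14,-2)=2639 f(14,0)=3341 f(14,2)=2989 f(14,4)=2001 f(14,6)=1001 f(14,8)=364 f(14,10)=91 f(14,12)=14 f(14,14)=1
t=15: f(15,-3)=3640 f(15,-1)=5980 f(15,1)=6330 f(15,3)=4990 f(15,5)=3002 f(15,7)=1365 f(15,9)=455 f(15,11)=105 f(15,13)=15 f(15,15)=1
t=16: f(16,-4)=3640 f(16,-2)=9620 f(16,0)=12310 f(16,2)=11320 f(16,4)=7992 f(16,6)=4367 f(16,8)=1820 f(16,10)=560 f(16,12)=120 f(16,14)=16 f(16,16)=1
t=17: f(17,-3)=13260 f(17,-1)=21930 f(17,1)=23630 f(17,3)=19312 f(17,5)=12359 f(17,7)=6187 f(17,9)=2380 f(17,11)=680 f(17,13)=136 f(17,15)=17 f(17,17)=1
t=18: f(18,-4)=13260 f(18,-2)=35190 f(18,0)=45560 f(18,2)=42942 f(18,4)=31671 f(18,6)=18546 f(18,8)=8567 f(18,10)=3060 f(18,12)=816 f(18,14)=153 f(18,16)=18 f(18,18)=1
t=19: f(19,-3)=48450 f(19,-1)=80750 f(19,1)=88502 f(19,3)=74613 f(19,5)=50217 f(19,7)=27113 f(19,9)=11627 f(19,11)=3876 f(19,13)=969 f(19,15)=171 f(19,17)=19 f(19,19)=1
t=20: f(20,-4)=48450 f(20,-2)=129200 f(20,0)=169252 f(20,2)=163115 f(20,4)=124830 f(20,6)=77330 f(20,8)=38740 f(20,10)=15503 f(20,12)=4845 f(20,14)=1140 f(20,16)=190 f(20,18)=20 f(20,20)=1
t=21: f(21,-3)=177650 f(21,-1)=298452 f(21,1)=332367 f(21,3)=287945 f(21,5)=202160 f(21,7)=116070 f(21,9)=54243 f(21,11)=20348 f(21,13)=5985 f(21,15)=1330 f(21,17)=210 f(21,19)=21 f(21,21)=1
t=22: f(22,-4)=177650 f(22,-2)=476102 f(22,0)=630819 f(22,2)=620312 f(22,4)=490105 f(22,6)=318230 f(22,8)=170313 f(22,10)=74591 f(22,12)=26333 f(22,14)=7315 f(22,16)=1540 f(22,18)=231 f(22,20)=22 f(22,22)=1
t=23: f(23,-3)=653752 f(23,-1)=1106921 f(23,1)=1251131 f(23,3)=1110417 f(23,5)=808335 f(23,7)=488543 f(23,9)=244904 f(23,11)=100924 f(23,13)=33648 f(23,15)=8855 f(23,17)=1771 f(23,19)=253 f(23,21)=23 f(23,23)=1
t=24: f(24,-4)=653752 f(24,-2)=1760673 f(24,0)=2358052 f(24,2)=2361548 f(24,4)=1918752 f(24,6)=1296878 f(24,8)=733447 f(24,10)=345828 f(24,12)=134572 f(24,14)=42503 f(24,16)=10626 f(24,18)=2024 f(24,20)=276 f(24,22)=24 f(24,24)=1
t=25: f(25,-3)=2414425 f(25,-1)=4118725 f(25,1)=4719600 f(25,3)=4280300 f(25,5)=3215630 f(25,7)=2030325 f(25,9)=1079275 f(25,11)=480400 f(25,13)=177075 f(25,15)=53129 f(25,17)=12650 f(25,19)=2300 f(25,21)=300 f(25,23)=25 f(25,25)=1
t=26: f(26,-4)=2414425 f(26,-2)=6533150 f(26,0)=8838325 f(26,2)=8999900 f(26,4)=7495930 f(26,6)=5245955 f(26,8)=3109600 f(26,10)=1559675 f(26,12)=657475 f(26,14)=230204 f(26,16)=65779 f(26,18)=14950 f(26,20)=2600 f(26,22)=325 f(26,24)=26 f(26,26)=1
Σ_s f(26,s) = 45168320
P = 45168320/67108864 = 705755/1048576

Answer: 705755/1048576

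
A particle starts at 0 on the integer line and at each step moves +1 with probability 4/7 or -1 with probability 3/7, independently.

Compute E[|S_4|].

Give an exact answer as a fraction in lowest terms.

S_4 takes values m ≡ 0 (mod 2) with |m| ≤ 4; P(S_4=m) = C(4,(4+m)/2) · (4/7)^((4+m)/2) · (3/7)^((4-m)/2).
Distribution: P(S=-4)=81/2401, P(S=-2)=432/2401, P(S=0)=864/2401, P(S=2)=768/2401, P(S=4)=256/2401
E[|S_4|] = Σ_m |m|·P(S_4=m) = 3748/2401

Answer: 3748/2401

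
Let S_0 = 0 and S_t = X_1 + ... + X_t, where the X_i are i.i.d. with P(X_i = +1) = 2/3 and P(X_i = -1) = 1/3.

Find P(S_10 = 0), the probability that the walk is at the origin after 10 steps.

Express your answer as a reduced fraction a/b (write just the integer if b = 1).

To be at 0 after 10 steps: need exactly 5 steps of +1 and 5 of -1.
Number of such sequences: C(10,5) = 252
Each has probability (2/3)^5 · (1/3)^5 = 32/59049
P = 252 · 32/59049 = 896/6561

Answer: 896/6561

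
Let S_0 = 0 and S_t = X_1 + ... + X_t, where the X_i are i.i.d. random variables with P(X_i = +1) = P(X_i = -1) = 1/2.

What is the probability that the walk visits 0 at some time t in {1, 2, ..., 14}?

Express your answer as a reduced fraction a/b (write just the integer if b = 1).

Answer: 1619/2048

Derivation:
Count via complement. Let g(t,s) = #length-t paths at position s with S_1..S_t all ≠ 0.
g(t,s) = g(t-1,s-1) + g(t-1,s+1) for s ≠ 0; g(t,0) = 0.
t=0: g(0,0)=1
t=1: g(1,-1)=1 g(1,1)=1
t=2: g(2,-2)=1 g(2,2)=1
t=3: g(3,-3)=1 g(3,-1)=1 g(3,1)=1 g(3,3)=1
t=4: g(4,-4)=1 g(4,-2)=2 g(4,2)=2 g(4,4)=1
t=5: g(5,-5)=1 g(5,-3)=3 g(5,-1)=2 g(5,1)=2 g(5,3)=3 g(5,5)=1
t=6: g(6,-6)=1 g(6,-4)=4 g(6,-2)=5 g(6,2)=5 g(6,4)=4 g(6,6)=1
t=7: g(7,-7)=1 g(7,-5)=5 g(7,-3)=9 g(7,-1)=5 g(7,1)=5 g(7,3)=9 g(7,5)=5 g(7,7)=1
t=8: g(8,-8)=1 g(8,-6)=6 g(8,-4)=14 g(8,-2)=14 g(8,2)=14 g(8,4)=14 g(8,6)=6 g(8,8)=1
t=9: g(9,-9)=1 g(9,-7)=7 g(9,-5)=20 g(9,-3)=28 g(9,-1)=14 g(9,1)=14 g(9,3)=28 g(9,5)=20 g(9,7)=7 g(9,9)=1
t=10: g(10,-10)=1 g(10,-8)=8 g(10,-6)=27 g(10,-4)=48 g(10,-2)=42 g(10,2)=42 g(10,4)=48 g(10,6)=27 g(10,8)=8 g(10,10)=1
t=11: g(11,-11)=1 g(11,-9)=9 g(11,-7)=35 g(11,-5)=75 g(11,-3)=90 g(11,-1)=42 g(11,1)=42 g(11,3)=90 g(11,5)=75 g(11,7)=35 g(11,9)=9 g(11,11)=1
t=12: g(12,-12)=1 g(12,-10)=10 g(12,-8)=44 g(12,-6)=110 g(12,-4)=165 g(12,-2)=132 g(12,2)=132 g(12,4)=165 g(12,6)=110 g(12,8)=44 g(12,10)=10 g(12,12)=1
t=13: g(13,-13)=1 g(13,-11)=11 g(13,-9)=54 g(13,-7)=154 g(13,-5)=275 g(13,-3)=297 g(13,-1)=132 g(13,1)=132 g(13,3)=297 g(13,5)=275 g(13,7)=154 g(13,9)=54 g(13,11)=11 g(13,13)=1
t=14: g(14,-14)=1 g(14,-12)=12 g(14,-10)=65 g(14,-8)=208 g(14,-6)=429 g(14,-4)=572 g(14,-2)=429 g(14,2)=429 g(14,4)=572 g(14,6)=429 g(14,8)=208 g(14,10)=65 g(14,12)=12 g(14,14)=1
Paths never hitting 0: Σ_s g(14,s) = 3432
Paths hitting 0: 2^14 - 3432 = 12952
P = 12952/16384 = 1619/2048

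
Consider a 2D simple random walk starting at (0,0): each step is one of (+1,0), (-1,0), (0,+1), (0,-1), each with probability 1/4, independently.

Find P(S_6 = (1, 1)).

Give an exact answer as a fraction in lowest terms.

Answer: 75/1024

Derivation:
Let h be the number of horizontal steps (so 6-h are vertical). To end at (1,1) need (h+1)/2 right-steps and ((6-h)+1)/2 up-steps.
Sum over h with 1 ≤ h ≤ 5, h ≡ 1 (mod 2), 6-h ≡ 1 (mod 2):
h=1: C(6,1)·C(1,1)·C(5,3) = 6·1·10 = 60
h=3: C(6,3)·C(3,2)·C(3,2) = 20·3·3 = 180
h=5: C(6,5)·C(5,3)·C(1,1) = 6·10·1 = 60
Total favorable: 300
Total paths: 4^6 = 4096
P = 300/4096 = 75/1024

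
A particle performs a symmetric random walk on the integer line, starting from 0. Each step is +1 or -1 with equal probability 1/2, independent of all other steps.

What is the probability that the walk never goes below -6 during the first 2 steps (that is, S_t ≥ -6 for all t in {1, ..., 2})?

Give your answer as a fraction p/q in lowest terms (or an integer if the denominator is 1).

Answer: 1

Derivation:
Let f(t,s) = #length-t paths at position s with S_1..S_t all ≥ -6.
f(t,s) = f(t-1,s-1) + f(t-1,s+1) for s ≥ -6; f(t,s) = 0 for s < -6.
t=0: f(0,0)=1
t=1: f(1,-1)=1 f(1,1)=1
t=2: f(2,-2)=1 f(2,0)=2 f(2,2)=1
Σ_s f(2,s) = 4
P = 4/4 = 1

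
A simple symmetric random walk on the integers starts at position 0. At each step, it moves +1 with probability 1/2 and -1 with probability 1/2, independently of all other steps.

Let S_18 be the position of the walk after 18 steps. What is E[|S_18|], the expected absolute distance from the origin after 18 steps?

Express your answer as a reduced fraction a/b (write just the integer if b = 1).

S_18 takes values m ≡ 0 (mod 2) with |m| ≤ 18; P(S_18=m) = C(18,(18+m)/2)/2^18.
Total paths: 2^18 = 262144
Distribution: P(S=-18)=1/262144, P(S=-16)=18/262144, P(S=-14)=153/262144, P(S=-12)=816/262144, P(S=-10)=3060/262144, P(S=-8)=8568/262144, P(S=-6)=18564/262144, P(S=-4)=31824/262144, P(S=-2)=43758/262144, P(S=0)=48620/262144, P(S=2)=43758/262144, P(S=4)=31824/262144, P(S=6)=18564/262144, P(S=8)=8568/262144, P(S=10)=3060/262144, P(S=12)=816/262144, P(S=14)=153/262144, P(S=16)=18/262144, P(S=18)=1/262144
E[|S_18|] = Σ_m |m|·P(S_18=m) = 875160/262144 = 109395/32768

Answer: 109395/32768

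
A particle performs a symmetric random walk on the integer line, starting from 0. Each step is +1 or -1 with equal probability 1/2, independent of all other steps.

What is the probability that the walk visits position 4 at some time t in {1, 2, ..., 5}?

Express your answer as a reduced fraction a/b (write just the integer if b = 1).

Answer: 1/16

Derivation:
Count via complement. Let g(t,s) = #length-t paths at position s with S_1..S_t all ≠ 4.
g(t,s) = g(t-1,s-1) + g(t-1,s+1) for s ≠ 4; g(t,4) = 0.
t=0: g(0,0)=1
t=1: g(1,-1)=1 g(1,1)=1
t=2: g(2,-2)=1 g(2,0)=2 g(2,2)=1
t=3: g(3,-3)=1 g(3,-1)=3 g(3,1)=3 g(3,3)=1
t=4: g(4,-4)=1 g(4,-2)=4 g(4,0)=6 g(4,2)=4
t=5: g(5,-5)=1 g(5,-3)=5 g(5,-1)=10 g(5,1)=10 g(5,3)=4
Paths never hitting 4: Σ_s g(5,s) = 30
Paths hitting 4: 2^5 - 30 = 2
P = 2/32 = 1/16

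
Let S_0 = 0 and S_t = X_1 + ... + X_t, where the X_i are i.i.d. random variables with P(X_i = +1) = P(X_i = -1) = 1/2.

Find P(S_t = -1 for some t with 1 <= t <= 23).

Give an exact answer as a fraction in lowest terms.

Answer: 3518265/4194304

Derivation:
Count via complement. Let g(t,s) = #length-t paths at position s with S_1..S_t all ≠ -1.
g(t,s) = g(t-1,s-1) + g(t-1,s+1) for s ≠ -1; g(t,-1) = 0.
t=0: g(0,0)=1
t=1: g(1,1)=1
t=2: g(2,0)=1 g(2,2)=1
t=3: g(3,1)=2 g(3,3)=1
t=4: g(4,0)=2 g(4,2)=3 g(4,4)=1
t=5: g(5,1)=5 g(5,3)=4 g(5,5)=1
t=6: g(6,0)=5 g(6,2)=9 g(6,4)=5 g(6,6)=1
t=7: g(7,1)=14 g(7,3)=14 g(7,5)=6 g(7,7)=1
t=8: g(8,0)=14 g(8,2)=28 g(8,4)=20 g(8,6)=7 g(8,8)=1
t=9: g(9,1)=42 g(9,3)=48 g(9,5)=27 g(9,7)=8 g(9,9)=1
t=10: g(10,0)=42 g(10,2)=90 g(10,4)=75 g(10,6)=35 g(10,8)=9 g(10,10)=1
t=11: g(11,1)=132 g(11,3)=165 g(11,5)=110 g(11,7)=44 g(11,9)=10 g(11,11)=1
t=12: g(12,0)=132 g(12,2)=297 g(12,4)=275 g(12,6)=154 g(12,8)=54 g(12,10)=11 g(12,12)=1
t=13: g(13,1)=429 g(13,3)=572 g(13,5)=429 g(13,7)=208 g(13,9)=65 g(13,11)=12 g(13,13)=1
t=14: g(14,0)=429 g(14,2)=1001 g(14,4)=1001 g(14,6)=637 g(14,8)=273 g(14,10)=77 g(14,12)=13 g(14,14)=1
t=15: g(15,1)=1430 g(15,3)=2002 g(15,5)=1638 g(15,7)=910 g(15,9)=350 g(15,11)=90 g(15,13)=14 g(15,15)=1
t=16: g(16,0)=1430 g(16,2)=3432 g(16,4)=3640 g(16,6)=2548 g(16,8)=1260 g(16,10)=440 g(16,12)=104 g(16,14)=15 g(16,16)=1
t=17: g(17,1)=4862 g(17,3)=7072 g(17,5)=6188 g(17,7)=3808 g(17,9)=1700 g(17,11)=544 g(17,13)=119 g(17,15)=16 g(17,17)=1
t=18: g(18,0)=4862 g(18,2)=11934 g(18,4)=13260 g(18,6)=9996 g(18,8)=5508 g(18,10)=2244 g(18,12)=663 g(18,14)=135 g(18,16)=17 g(18,18)=1
t=19: g(19,1)=16796 g(19,3)=25194 g(19,5)=23256 g(19,7)=15504 g(19,9)=7752 g(19,11)=2907 g(19,13)=798 g(19,15)=152 g(19,17)=18 g(19,19)=1
t=20: g(20,0)=16796 g(20,2)=41990 g(20,4)=48450 g(20,6)=38760 g(20,8)=23256 g(20,10)=10659 g(20,12)=3705 g(20,14)=950 g(20,16)=170 g(20,18)=19 g(20,20)=1
t=21: g(21,1)=58786 g(21,3)=90440 g(21,5)=87210 g(21,7)=62016 g(21,9)=33915 g(21,11)=14364 g(21,13)=4655 g(21,15)=1120 g(21,17)=189 g(21,19)=20 g(21,21)=1
t=22: g(22,0)=58786 g(22,2)=149226 g(22,4)=177650 g(22,6)=149226 g(22,8)=95931 g(22,10)=48279 g(22,12)=19019 g(22,14)=5775 g(22,16)=1309 g(22,18)=209 g(22,20)=21 g(22,22)=1
t=23: g(23,1)=208012 g(23,3)=326876 g(23,5)=326876 g(23,7)=245157 g(23,9)=144210 g(23,11)=67298 g(23,13)=24794 g(23,15)=7084 g(23,17)=1518 g(23,19)=230 g(23,21)=22 g(23,23)=1
Paths never hitting -1: Σ_s g(23,s) = 1352078
Paths hitting -1: 2^23 - 1352078 = 7036530
P = 7036530/8388608 = 3518265/4194304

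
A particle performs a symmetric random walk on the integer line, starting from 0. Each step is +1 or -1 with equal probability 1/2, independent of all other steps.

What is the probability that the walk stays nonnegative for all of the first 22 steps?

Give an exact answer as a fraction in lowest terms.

Answer: 88179/524288

Derivation:
Let f(t,s) = #length-t paths at position s with S_1..S_t all ≥ 0.
f(t,s) = f(t-1,s-1) + f(t-1,s+1) for s ≥ 0; f(t,s) = 0 for s < 0.
t=0: f(0,0)=1
t=1: f(1,1)=1
t=2: f(2,0)=1 f(2,2)=1
t=3: f(3,1)=2 f(3,3)=1
t=4: f(4,0)=2 f(4,2)=3 f(4,4)=1
t=5: f(5,1)=5 f(5,3)=4 f(5,5)=1
t=6: f(6,0)=5 f(6,2)=9 f(6,4)=5 f(6,6)=1
t=7: f(7,1)=14 f(7,3)=14 f(7,5)=6 f(7,7)=1
t=8: f(8,0)=14 f(8,2)=28 f(8,4)=20 f(8,6)=7 f(8,8)=1
t=9: f(9,1)=42 f(9,3)=48 f(9,5)=27 f(9,7)=8 f(9,9)=1
t=10: f(10,0)=42 f(10,2)=90 f(10,4)=75 f(10,6)=35 f(10,8)=9 f(10,10)=1
t=11: f(11,1)=132 f(11,3)=165 f(11,5)=110 f(11,7)=44 f(11,9)=10 f(11,11)=1
t=12: f(12,0)=132 f(12,2)=297 f(12,4)=275 f(12,6)=154 f(12,8)=54 f(12,10)=11 f(12,12)=1
t=13: f(13,1)=429 f(13,3)=572 f(13,5)=429 f(13,7)=208 f(13,9)=65 f(13,11)=12 f(13,13)=1
t=14: f(14,0)=429 f(14,2)=1001 f(14,4)=1001 f(14,6)=637 f(14,8)=273 f(14,10)=77 f(14,12)=13 f(14,14)=1
t=15: f(15,1)=1430 f(15,3)=2002 f(15,5)=1638 f(15,7)=910 f(15,9)=350 f(15,11)=90 f(15,13)=14 f(15,15)=1
t=16: f(16,0)=1430 f(16,2)=3432 f(16,4)=3640 f(16,6)=2548 f(16,8)=1260 f(16,10)=440 f(16,12)=104 f(16,14)=15 f(16,16)=1
t=17: f(17,1)=4862 f(17,3)=7072 f(17,5)=6188 f(17,7)=3808 f(17,9)=1700 f(17,11)=544 f(17,13)=119 f(17,15)=16 f(17,17)=1
t=18: f(18,0)=4862 f(18,2)=11934 f(18,4)=13260 f(18,6)=9996 f(18,8)=5508 f(18,10)=2244 f(18,12)=663 f(18,14)=135 f(18,16)=17 f(18,18)=1
t=19: f(19,1)=16796 f(19,3)=25194 f(19,5)=23256 f(19,7)=15504 f(19,9)=7752 f(19,11)=2907 f(19,13)=798 f(19,15)=152 f(19,17)=18 f(19,19)=1
t=20: f(20,0)=16796 f(20,2)=41990 f(20,4)=48450 f(20,6)=38760 f(20,8)=23256 f(20,10)=10659 f(20,12)=3705 f(20,14)=950 f(20,16)=170 f(20,18)=19 f(20,20)=1
t=21: f(21,1)=58786 f(21,3)=90440 f(21,5)=87210 f(21,7)=62016 f(21,9)=33915 f(21,11)=14364 f(21,13)=4655 f(21,15)=1120 f(21,17)=189 f(21,19)=20 f(21,21)=1
t=22: f(22,0)=58786 f(22,2)=149226 f(22,4)=177650 f(22,6)=149226 f(22,8)=95931 f(22,10)=48279 f(22,12)=19019 f(22,14)=5775 f(22,16)=1309 f(22,18)=209 f(22,20)=21 f(22,22)=1
Σ_s f(22,s) = 705432
P = 705432/4194304 = 88179/524288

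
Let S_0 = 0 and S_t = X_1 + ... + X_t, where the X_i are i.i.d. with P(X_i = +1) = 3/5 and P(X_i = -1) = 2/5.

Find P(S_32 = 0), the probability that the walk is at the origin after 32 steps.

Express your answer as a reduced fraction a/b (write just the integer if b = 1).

To be at 0 after 32 steps: need exactly 16 steps of +1 and 16 of -1.
Number of such sequences: C(32,16) = 601080390
Each has probability (3/5)^16 · (2/5)^16 = 2821109907456/23283064365386962890625
P = 601080390 · 2821109907456/23283064365386962890625 = 339142768681303277568/4656612873077392578125

Answer: 339142768681303277568/4656612873077392578125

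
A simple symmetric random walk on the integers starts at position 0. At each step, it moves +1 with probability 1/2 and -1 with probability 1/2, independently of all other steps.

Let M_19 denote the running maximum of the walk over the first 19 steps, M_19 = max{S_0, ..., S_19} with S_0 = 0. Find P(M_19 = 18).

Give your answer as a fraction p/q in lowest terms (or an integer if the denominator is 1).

Answer: 1/524288

Derivation:
Let M_19 = max(S_0,...,S_19). Use the reflection principle: for j ≥ 1, #{paths with M_19 ≥ j} = #{S_19 ≥ j} + #{S_19 ≥ j+1}.
By reflection, #{M_19 ≥ 18} = #{S_19 ≥ 18} + #{S_19 ≥ 19} = 1 + 1 = 2.
#{M_19 ≥ 19} = #{S_19 ≥ 19} + #{S_19 ≥ 20} = 1 + 0 = 1.
#{M_19 = 18} = 2 - 1 = 1.
P(M_19 = 18) = 1/524288 = 1/524288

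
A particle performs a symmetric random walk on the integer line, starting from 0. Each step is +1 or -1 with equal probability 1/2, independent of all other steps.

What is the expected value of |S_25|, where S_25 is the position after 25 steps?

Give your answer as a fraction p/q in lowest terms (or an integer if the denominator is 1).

S_25 takes values m ≡ 1 (mod 2) with |m| ≤ 25; P(S_25=m) = C(25,(25+m)/2)/2^25.
Total paths: 2^25 = 33554432
Distribution: P(S=-25)=1/33554432, P(S=-23)=25/33554432, P(S=-21)=300/33554432, P(S=-19)=2300/33554432, P(S=-17)=12650/33554432, P(S=-15)=53130/33554432, P(S=-13)=177100/33554432, P(S=-11)=480700/33554432, P(S=-9)=1081575/33554432, P(S=-7)=2042975/33554432, P(S=-5)=3268760/33554432, P(S=-3)=4457400/33554432, P(S=-1)=5200300/33554432, P(S=1)=5200300/33554432, P(S=3)=4457400/33554432, P(S=5)=3268760/33554432, P(S=7)=2042975/33554432, P(S=9)=1081575/33554432, P(S=11)=480700/33554432, P(S=13)=177100/33554432, P(S=15)=53130/33554432, P(S=17)=12650/33554432, P(S=19)=2300/33554432, P(S=21)=300/33554432, P(S=23)=25/33554432, P(S=25)=1/33554432
E[|S_25|] = Σ_m |m|·P(S_25=m) = 135207800/33554432 = 16900975/4194304

Answer: 16900975/4194304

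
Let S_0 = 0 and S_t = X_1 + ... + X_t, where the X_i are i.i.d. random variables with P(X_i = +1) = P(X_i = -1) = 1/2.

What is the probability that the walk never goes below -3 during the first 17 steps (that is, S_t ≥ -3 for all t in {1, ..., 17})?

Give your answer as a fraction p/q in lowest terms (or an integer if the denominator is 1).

Answer: 21879/32768

Derivation:
Let f(t,s) = #length-t paths at position s with S_1..S_t all ≥ -3.
f(t,s) = f(t-1,s-1) + f(t-1,s+1) for s ≥ -3; f(t,s) = 0 for s < -3.
t=0: f(0,0)=1
t=1: f(1,-1)=1 f(1,1)=1
t=2: f(2,-2)=1 f(2,0)=2 f(2,2)=1
t=3: f(3,-3)=1 f(3,-1)=3 f(3,1)=3 f(3,3)=1
t=4: f(4,-2)=4 f(4,0)=6 f(4,2)=4 f(4,4)=1
t=5: f(5,-3)=4 f(5,-1)=10 f(5,1)=10 f(5,3)=5 f(5,5)=1
t=6: f(6,-2)=14 f(6,0)=20 f(6,2)=15 f(6,4)=6 f(6,6)=1
t=7: f(7,-3)=14 f(7,-1)=34 f(7,1)=35 f(7,3)=21 f(7,5)=7 f(7,7)=1
t=8: f(8,-2)=48 f(8,0)=69 f(8,2)=56 f(8,4)=28 f(8,6)=8 f(8,8)=1
t=9: f(9,-3)=48 f(9,-1)=117 f(9,1)=125 f(9,3)=84 f(9,5)=36 f(9,7)=9 f(9,9)=1
t=10: f(10,-2)=165 f(10,0)=242 f(10,2)=209 f(10,4)=120 f(10,6)=45 f(10,8)=10 f(10,10)=1
t=11: f(11,-3)=165 f(11,-1)=407 f(11,1)=451 f(11,3)=329 f(11,5)=165 f(11,7)=55 f(11,9)=11 f(11,11)=1
t=12: f(12,-2)=572 f(12,0)=858 f(12,2)=780 f(12,4)=494 f(12,6)=220 f(12,8)=66 f(12,10)=12 f(12,12)=1
t=13: f(13,-3)=572 f(13,-1)=1430 f(13,1)=1638 f(13,3)=1274 f(13,5)=714 f(13,7)=286 f(13,9)=78 f(13,11)=13 f(13,13)=1
t=14: f(14,-2)=2002 f(14,0)=3068 f(14,2)=2912 f(14,4)=1988 f(14,6)=1000 f(14,8)=364 f(14,10)=91 f(14,12)=14 f(14,14)=1
t=15: f(15,-3)=2002 f(15,-1)=5070 f(15,1)=5980 f(15,3)=4900 f(15,5)=2988 f(15,7)=1364 f(15,9)=455 f(15,11)=105 f(15,13)=15 f(15,15)=1
t=16: f(16,-2)=7072 f(16,0)=11050 f(16,2)=10880 f(16,4)=7888 f(16,6)=4352 f(16,8)=1819 f(16,10)=560 f(16,12)=120 f(16,14)=16 f(16,16)=1
t=17: f(17,-3)=7072 f(17,-1)=18122 f(17,1)=21930 f(17,3)=18768 f(17,5)=12240 f(17,7)=6171 f(17,9)=2379 f(17,11)=680 f(17,13)=136 f(17,15)=17 f(17,17)=1
Σ_s f(17,s) = 87516
P = 87516/131072 = 21879/32768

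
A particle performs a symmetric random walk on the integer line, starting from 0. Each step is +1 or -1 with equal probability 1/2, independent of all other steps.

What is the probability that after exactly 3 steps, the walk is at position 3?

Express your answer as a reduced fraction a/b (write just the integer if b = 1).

Answer: 1/8

Derivation:
To reach position 3 after 3 steps: need 3 steps of +1 and 0 of -1.
Favorable paths: C(3,3) = 1
Total paths: 2^3 = 8
P = 1/8 = 1/8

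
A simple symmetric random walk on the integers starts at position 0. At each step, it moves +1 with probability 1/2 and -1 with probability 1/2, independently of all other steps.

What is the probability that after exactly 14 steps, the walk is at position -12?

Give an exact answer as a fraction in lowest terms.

Answer: 7/8192

Derivation:
To reach position -12 after 14 steps: need 1 step of +1 and 13 of -1.
Favorable paths: C(14,1) = 14
Total paths: 2^14 = 16384
P = 14/16384 = 7/8192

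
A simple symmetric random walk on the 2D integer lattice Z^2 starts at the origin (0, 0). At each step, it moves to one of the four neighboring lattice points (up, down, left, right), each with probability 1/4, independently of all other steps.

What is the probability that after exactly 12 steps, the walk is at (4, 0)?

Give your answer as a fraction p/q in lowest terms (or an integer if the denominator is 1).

Answer: 245025/16777216

Derivation:
Let h be the number of horizontal steps (so 12-h are vertical). To end at (4,0) need (h+4)/2 right-steps and ((12-h)+0)/2 up-steps.
Sum over h with 4 ≤ h ≤ 12, h ≡ 0 (mod 2), 12-h ≡ 0 (mod 2):
h=4: C(12,4)·C(4,4)·C(8,4) = 495·1·70 = 34650
h=6: C(12,6)·C(6,5)·C(6,3) = 924·6·20 = 110880
h=8: C(12,8)·C(8,6)·C(4,2) = 495·28·6 = 83160
h=10: C(12,10)·C(10,7)·C(2,1) = 66·120·2 = 15840
h=12: C(12,12)·C(12,8)·C(0,0) = 1·495·1 = 495
Total favorable: 245025
Total paths: 4^12 = 16777216
P = 245025/16777216 = 245025/16777216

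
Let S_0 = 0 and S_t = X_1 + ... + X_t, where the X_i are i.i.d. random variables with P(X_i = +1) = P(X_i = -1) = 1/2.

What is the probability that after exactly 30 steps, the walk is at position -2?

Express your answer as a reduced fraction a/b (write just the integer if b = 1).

To reach position -2 after 30 steps: need 14 steps of +1 and 16 of -1.
Favorable paths: C(30,14) = 145422675
Total paths: 2^30 = 1073741824
P = 145422675/1073741824 = 145422675/1073741824

Answer: 145422675/1073741824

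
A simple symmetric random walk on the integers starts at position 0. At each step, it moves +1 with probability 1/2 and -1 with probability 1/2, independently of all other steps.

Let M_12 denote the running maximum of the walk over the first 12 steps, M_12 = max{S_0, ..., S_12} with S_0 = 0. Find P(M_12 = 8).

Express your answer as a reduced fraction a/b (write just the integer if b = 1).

Let M_12 = max(S_0,...,S_12). Use the reflection principle: for j ≥ 1, #{paths with M_12 ≥ j} = #{S_12 ≥ j} + #{S_12 ≥ j+1}.
By reflection, #{M_12 ≥ 8} = #{S_12 ≥ 8} + #{S_12 ≥ 9} = 79 + 13 = 92.
#{M_12 ≥ 9} = #{S_12 ≥ 9} + #{S_12 ≥ 10} = 13 + 13 = 26.
#{M_12 = 8} = 92 - 26 = 66.
P(M_12 = 8) = 66/4096 = 33/2048

Answer: 33/2048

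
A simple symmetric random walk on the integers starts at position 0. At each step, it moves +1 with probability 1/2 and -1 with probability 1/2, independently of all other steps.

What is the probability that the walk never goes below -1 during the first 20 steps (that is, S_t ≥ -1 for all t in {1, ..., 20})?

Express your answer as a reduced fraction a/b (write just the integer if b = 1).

Let f(t,s) = #length-t paths at position s with S_1..S_t all ≥ -1.
f(t,s) = f(t-1,s-1) + f(t-1,s+1) for s ≥ -1; f(t,s) = 0 for s < -1.
t=0: f(0,0)=1
t=1: f(1,-1)=1 f(1,1)=1
t=2: f(2,0)=2 f(2,2)=1
t=3: f(3,-1)=2 f(3,1)=3 f(3,3)=1
t=4: f(4,0)=5 f(4,2)=4 f(4,4)=1
t=5: f(5,-1)=5 f(5,1)=9 f(5,3)=5 f(5,5)=1
t=6: f(6,0)=14 f(6,2)=14 f(6,4)=6 f(6,6)=1
t=7: f(7,-1)=14 f(7,1)=28 f(7,3)=20 f(7,5)=7 f(7,7)=1
t=8: f(8,0)=42 f(8,2)=48 f(8,4)=27 f(8,6)=8 f(8,8)=1
t=9: f(9,-1)=42 f(9,1)=90 f(9,3)=75 f(9,5)=35 f(9,7)=9 f(9,9)=1
t=10: f(10,0)=132 f(10,2)=165 f(10,4)=110 f(10,6)=44 f(10,8)=10 f(10,10)=1
t=11: f(11,-1)=132 f(11,1)=297 f(11,3)=275 f(11,5)=154 f(11,7)=54 f(11,9)=11 f(11,11)=1
t=12: f(12,0)=429 f(12,2)=572 f(12,4)=429 f(12,6)=208 f(12,8)=65 f(12,10)=12 f(12,12)=1
t=13: f(13,-1)=429 f(13,1)=1001 f(13,3)=1001 f(13,5)=637 f(13,7)=273 f(13,9)=77 f(13,11)=13 f(13,13)=1
t=14: f(14,0)=1430 f(14,2)=2002 f(14,4)=1638 f(14,6)=910 f(14,8)=350 f(14,10)=90 f(14,12)=14 f(14,14)=1
t=15: f(15,-1)=1430 f(15,1)=3432 f(15,3)=3640 f(15,5)=2548 f(15,7)=1260 f(15,9)=440 f(15,11)=104 f(15,13)=15 f(15,15)=1
t=16: f(16,0)=4862 f(16,2)=7072 f(16,4)=6188 f(16,6)=3808 f(16,8)=1700 f(16,10)=544 f(16,12)=119 f(16,14)=16 f(16,16)=1
t=17: f(17,-1)=4862 f(17,1)=11934 f(17,3)=13260 f(17,5)=9996 f(17,7)=5508 f(17,9)=2244 f(17,11)=663 f(17,13)=135 f(17,15)=17 f(17,17)=1
t=18: f(18,0)=16796 f(18,2)=25194 f(18,4)=23256 f(18,6)=15504 f(18,8)=7752 f(18,10)=2907 f(18,12)=798 f(18,14)=152 f(18,16)=18 f(18,18)=1
t=19: f(19,-1)=16796 f(19,1)=41990 f(19,3)=48450 f(19,5)=38760 f(19,7)=23256 f(19,9)=10659 f(19,11)=3705 f(19,13)=950 f(19,15)=170 f(19,17)=19 f(19,19)=1
t=20: f(20,0)=58786 f(20,2)=90440 f(20,4)=87210 f(20,6)=62016 f(20,8)=33915 f(20,10)=14364 f(20,12)=4655 f(20,14)=1120 f(20,16)=189 f(20,18)=20 f(20,20)=1
Σ_s f(20,s) = 352716
P = 352716/1048576 = 88179/262144

Answer: 88179/262144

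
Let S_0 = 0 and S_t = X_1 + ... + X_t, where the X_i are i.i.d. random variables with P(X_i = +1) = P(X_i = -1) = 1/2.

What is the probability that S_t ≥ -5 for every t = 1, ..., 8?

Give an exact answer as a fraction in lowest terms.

Let f(t,s) = #length-t paths at position s with S_1..S_t all ≥ -5.
f(t,s) = f(t-1,s-1) + f(t-1,s+1) for s ≥ -5; f(t,s) = 0 for s < -5.
t=0: f(0,0)=1
t=1: f(1,-1)=1 f(1,1)=1
t=2: f(2,-2)=1 f(2,0)=2 f(2,2)=1
t=3: f(3,-3)=1 f(3,-1)=3 f(3,1)=3 f(3,3)=1
t=4: f(4,-4)=1 f(4,-2)=4 f(4,0)=6 f(4,2)=4 f(4,4)=1
t=5: f(5,-5)=1 f(5,-3)=5 f(5,-1)=10 f(5,1)=10 f(5,3)=5 f(5,5)=1
t=6: f(6,-4)=6 f(6,-2)=15 f(6,0)=20 f(6,2)=15 f(6,4)=6 f(6,6)=1
t=7: f(7,-5)=6 f(7,-3)=21 f(7,-1)=35 f(7,1)=35 f(7,3)=21 f(7,5)=7 f(7,7)=1
t=8: f(8,-4)=27 f(8,-2)=56 f(8,0)=70 f(8,2)=56 f(8,4)=28 f(8,6)=8 f(8,8)=1
Σ_s f(8,s) = 246
P = 246/256 = 123/128

Answer: 123/128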